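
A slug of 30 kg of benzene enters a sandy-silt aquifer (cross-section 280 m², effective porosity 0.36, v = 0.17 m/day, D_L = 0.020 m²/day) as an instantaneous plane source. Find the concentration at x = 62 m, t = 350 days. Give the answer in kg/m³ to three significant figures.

0.0254 kg/m³

For an instantaneous plane source, C(x,t) = M/(n_e·A·√(4πDt)) · exp(−(x−vt)²/(4Dt)), with n_e·A the pore (flow) area.
Plume center vt = 0.17 × 350 = 59.5 m, so the well at 62 m is 2.5 m downgradient of the peak.
√(4πDt) = 9.379 m, giving peak height M/(n_e·A·√(4πDt)) = 30/(0.36 × 280 × 9.379) = 0.03173 kg/m³.
(x−vt)²/(4Dt) = (2.5)²/(4 × 0.020 × 350) = 0.2232; exp(−0.2232) = 0.8000.
C = 0.03173 × 0.8000 = 0.0254 kg/m³.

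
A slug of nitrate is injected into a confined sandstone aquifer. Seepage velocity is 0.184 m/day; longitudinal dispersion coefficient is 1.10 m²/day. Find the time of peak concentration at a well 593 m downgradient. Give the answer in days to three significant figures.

3190 days

For the 1D instantaneous-source solution, setting ∂C/∂t = 0 at fixed x gives v²t² + 2Dt − x² = 0, so t = (√(D² + v²x²) − D)/v².
√(D² + v²x²) = √(1.10² + 0.184² × 593²) = 109.1; v² = 0.033856.
t = (109.1 − 1.10)/0.033856 = 3190 days (vs. the pure-advection estimate x/v = 3220 d).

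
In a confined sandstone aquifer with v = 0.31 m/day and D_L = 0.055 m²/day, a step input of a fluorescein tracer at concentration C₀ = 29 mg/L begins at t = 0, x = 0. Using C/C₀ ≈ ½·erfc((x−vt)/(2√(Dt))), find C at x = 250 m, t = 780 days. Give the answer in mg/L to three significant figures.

For a continuous step input, C/C₀ ≈ ½·erfc((x−vt)/(2√(Dt))).
vt = 0.31 × 780 = 241.8 m and 2√(Dt) = 2√(0.055 × 780) = 13.10 m.
Argument (x−vt)/(2√(Dt)) = (250 − 241.8)/13.10 = 0.6260; ½·erfc(0.6260) = 0.1880.
C = 29 × 0.1880 = 5.45 mg/L.

5.45 mg/L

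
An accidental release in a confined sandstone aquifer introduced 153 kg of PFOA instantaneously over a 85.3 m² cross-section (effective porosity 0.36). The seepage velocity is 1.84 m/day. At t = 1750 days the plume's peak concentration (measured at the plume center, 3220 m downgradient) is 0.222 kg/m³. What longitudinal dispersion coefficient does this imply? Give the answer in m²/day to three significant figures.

At the plume center C_max = M/(n_e·A·√(4πDt)), so D = M²/(4πt·(n_e·A·C_max)²).
n_e·A·C_max = 0.36 × 85.3 × 0.222 = 6.817 kg/m.
D = 153²/(4π × 1750 × 6.817²) = 0.0229 m²/day.

0.0229 m²/day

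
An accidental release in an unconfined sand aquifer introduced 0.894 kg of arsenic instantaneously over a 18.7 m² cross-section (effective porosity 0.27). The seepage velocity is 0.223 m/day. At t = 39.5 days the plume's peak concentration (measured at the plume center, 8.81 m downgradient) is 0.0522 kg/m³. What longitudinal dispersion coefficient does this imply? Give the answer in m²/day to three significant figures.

At the plume center C_max = M/(n_e·A·√(4πDt)), so D = M²/(4πt·(n_e·A·C_max)²).
n_e·A·C_max = 0.27 × 18.7 × 0.0522 = 0.2636 kg/m.
D = 0.894²/(4π × 39.5 × 0.2636²) = 0.0232 m²/day.

0.0232 m²/day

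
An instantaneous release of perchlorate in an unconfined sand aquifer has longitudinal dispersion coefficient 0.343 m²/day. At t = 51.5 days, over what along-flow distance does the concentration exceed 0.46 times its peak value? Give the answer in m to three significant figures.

The plume is Gaussian with σ = √(2Dt) = √(2 × 0.343 × 51.5) = 5.944 m.
C/C_peak = exp(−Δx²/(2σ²)) = 0.46 ⇒ Δx = σ·√(−2 ln 0.46) = 5.944 × 1.246 = 7.406 m.
Width = 2Δx = 14.8 m.

14.8 m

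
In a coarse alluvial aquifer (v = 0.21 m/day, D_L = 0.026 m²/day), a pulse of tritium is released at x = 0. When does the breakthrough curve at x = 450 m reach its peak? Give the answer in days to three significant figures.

For the 1D instantaneous-source solution, setting ∂C/∂t = 0 at fixed x gives v²t² + 2Dt − x² = 0, so t = (√(D² + v²x²) − D)/v².
√(D² + v²x²) = √(0.026² + 0.21² × 450²) = 94.50; v² = 0.0441.
t = (94.50 − 0.026)/0.0441 = 2140 days (vs. the pure-advection estimate x/v = 2140 d).

2140 days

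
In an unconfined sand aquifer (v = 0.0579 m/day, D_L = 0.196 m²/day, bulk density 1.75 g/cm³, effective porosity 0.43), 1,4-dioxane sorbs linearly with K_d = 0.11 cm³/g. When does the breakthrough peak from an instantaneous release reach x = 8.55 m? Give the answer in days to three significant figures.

Retardation factor R = 1 + ρ_b·K_d/n = 1 + 1.75 × 0.11/0.43 = 1.448.
Sorption retards both mechanisms: v_R = v/R = 0.03999 m/day, D_R = D/R = 0.1354 m²/day.
Peak time from v_R²t² + 2D_R t − x² = 0: t = (√(D_R² + v_R²x²) − D_R)/v_R².
√(D_R² + v_R²x²) = √(0.1354² + 0.03999² × 8.55²) = 0.3677; v_R² = 0.001599.
t = (0.3677 − 0.1354)/0.001599 = 145 days.

145 days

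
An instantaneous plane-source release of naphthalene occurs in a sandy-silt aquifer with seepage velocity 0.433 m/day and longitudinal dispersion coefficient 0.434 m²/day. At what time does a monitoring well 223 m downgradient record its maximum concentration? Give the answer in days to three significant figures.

513 days

For the 1D instantaneous-source solution, setting ∂C/∂t = 0 at fixed x gives v²t² + 2Dt − x² = 0, so t = (√(D² + v²x²) − D)/v².
√(D² + v²x²) = √(0.434² + 0.433² × 223²) = 96.56; v² = 0.187489.
t = (96.56 − 0.434)/0.187489 = 513 days (vs. the pure-advection estimate x/v = 515 d).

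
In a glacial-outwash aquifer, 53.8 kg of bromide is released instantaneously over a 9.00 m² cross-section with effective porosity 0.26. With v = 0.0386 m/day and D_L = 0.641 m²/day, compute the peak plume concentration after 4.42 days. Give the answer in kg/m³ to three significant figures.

The peak of an instantaneous 1D plume sits at x = vt; there the Gaussian factor is 1 and C_max = M/(n_e·A·√(4πDt)), where n_e·A is the pore area the mass is dissolved in.
√(4πDt) = √(4π × 0.641 × 4.42) = 5.967 m, so C_max = 53.8/(0.26 × 9.00 × 5.967) = 3.85 kg/m³.

3.85 kg/m³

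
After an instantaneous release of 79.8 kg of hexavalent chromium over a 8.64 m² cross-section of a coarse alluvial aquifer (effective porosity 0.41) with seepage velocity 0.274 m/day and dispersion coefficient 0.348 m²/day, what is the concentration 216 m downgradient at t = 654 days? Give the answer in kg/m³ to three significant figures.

0.0951 kg/m³

For an instantaneous plane source, C(x,t) = M/(n_e·A·√(4πDt)) · exp(−(x−vt)²/(4Dt)), with n_e·A the pore (flow) area.
Plume center vt = 0.274 × 654 = 179.196 m, so the well at 216 m is 36.804 m downgradient of the peak.
√(4πDt) = 53.48 m, giving peak height M/(n_e·A·√(4πDt)) = 79.8/(0.41 × 8.64 × 53.48) = 0.4212 kg/m³.
(x−vt)²/(4Dt) = (36.804)²/(4 × 0.348 × 654) = 1.488; exp(−1.488) = 0.2258.
C = 0.4212 × 0.2258 = 0.0951 kg/m³.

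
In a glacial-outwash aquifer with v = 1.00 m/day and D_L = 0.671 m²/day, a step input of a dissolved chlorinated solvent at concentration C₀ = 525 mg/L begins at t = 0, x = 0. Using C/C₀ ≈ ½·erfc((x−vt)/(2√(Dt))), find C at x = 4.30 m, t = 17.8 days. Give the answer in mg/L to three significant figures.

For a continuous step input, C/C₀ ≈ ½·erfc((x−vt)/(2√(Dt))).
vt = 1.00 × 17.8 = 17.8 m and 2√(Dt) = 2√(0.671 × 17.8) = 6.912 m.
Argument (x−vt)/(2√(Dt)) = (4.30 − 17.8)/6.912 = -1.953; ½·erfc(-1.953) = 0.9971.
C = 525 × 0.9971 = 523 mg/L.

523 mg/L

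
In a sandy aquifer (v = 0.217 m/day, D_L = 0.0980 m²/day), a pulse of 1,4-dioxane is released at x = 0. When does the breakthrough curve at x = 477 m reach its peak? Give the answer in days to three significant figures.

For the 1D instantaneous-source solution, setting ∂C/∂t = 0 at fixed x gives v²t² + 2Dt − x² = 0, so t = (√(D² + v²x²) − D)/v².
√(D² + v²x²) = √(0.0980² + 0.217² × 477²) = 103.5; v² = 0.047089.
t = (103.5 − 0.0980)/0.047089 = 2200 days (vs. the pure-advection estimate x/v = 2200 d).

2200 days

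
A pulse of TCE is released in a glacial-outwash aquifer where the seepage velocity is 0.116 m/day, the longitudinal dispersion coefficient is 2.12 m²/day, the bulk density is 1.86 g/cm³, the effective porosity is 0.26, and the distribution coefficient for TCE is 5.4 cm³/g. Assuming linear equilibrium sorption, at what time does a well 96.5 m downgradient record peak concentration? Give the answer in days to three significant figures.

Retardation factor R = 1 + ρ_b·K_d/n = 1 + 1.86 × 5.4/0.26 = 39.63.
Sorption retards both mechanisms: v_R = v/R = 0.002927 m/day, D_R = D/R = 0.05349 m²/day.
Peak time from v_R²t² + 2D_R t − x² = 0: t = (√(D_R² + v_R²x²) − D_R)/v_R².
√(D_R² + v_R²x²) = √(0.05349² + 0.002927² × 96.5²) = 0.2875; v_R² = 8.567e-06.
t = (0.2875 − 0.05349)/8.567e-06 = 27300 days.

27300 days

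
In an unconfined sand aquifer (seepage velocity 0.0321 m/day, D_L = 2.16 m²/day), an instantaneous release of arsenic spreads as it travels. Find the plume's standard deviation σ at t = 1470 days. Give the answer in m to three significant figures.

79.7 m

Dispersive spreading gives a Gaussian with σ² = 2Dt; advection only shifts the center.
σ = √(2 × 2.16 × 1470) = 79.7 m.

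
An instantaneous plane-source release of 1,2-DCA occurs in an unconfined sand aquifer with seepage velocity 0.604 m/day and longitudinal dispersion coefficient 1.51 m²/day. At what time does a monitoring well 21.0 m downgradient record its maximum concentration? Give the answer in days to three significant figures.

For the 1D instantaneous-source solution, setting ∂C/∂t = 0 at fixed x gives v²t² + 2Dt − x² = 0, so t = (√(D² + v²x²) − D)/v².
√(D² + v²x²) = √(1.51² + 0.604² × 21.0²) = 12.77; v² = 0.364816.
t = (12.77 − 1.51)/0.364816 = 30.9 days (vs. the pure-advection estimate x/v = 34.8 d).

30.9 days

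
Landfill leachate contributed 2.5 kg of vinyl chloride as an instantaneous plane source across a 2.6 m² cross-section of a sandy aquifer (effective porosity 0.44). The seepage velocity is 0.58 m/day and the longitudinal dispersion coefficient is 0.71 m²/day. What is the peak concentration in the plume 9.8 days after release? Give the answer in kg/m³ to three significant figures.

The peak of an instantaneous 1D plume sits at x = vt; there the Gaussian factor is 1 and C_max = M/(n_e·A·√(4πDt)), where n_e·A is the pore area the mass is dissolved in.
√(4πDt) = √(4π × 0.71 × 9.8) = 9.351 m, so C_max = 2.5/(0.44 × 2.6 × 9.351) = 0.234 kg/m³.

0.234 kg/m³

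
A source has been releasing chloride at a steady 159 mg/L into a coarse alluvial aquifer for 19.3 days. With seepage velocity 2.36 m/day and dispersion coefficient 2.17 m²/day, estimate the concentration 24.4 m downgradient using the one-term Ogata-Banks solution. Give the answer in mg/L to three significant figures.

157 mg/L

For a continuous step input, C/C₀ ≈ ½·erfc((x−vt)/(2√(Dt))).
vt = 2.36 × 19.3 = 45.548 m and 2√(Dt) = 2√(2.17 × 19.3) = 12.94 m.
Argument (x−vt)/(2√(Dt)) = (24.4 − 45.548)/12.94 = -1.634; ½·erfc(-1.634) = 0.9896.
C = 159 × 0.9896 = 157 mg/L.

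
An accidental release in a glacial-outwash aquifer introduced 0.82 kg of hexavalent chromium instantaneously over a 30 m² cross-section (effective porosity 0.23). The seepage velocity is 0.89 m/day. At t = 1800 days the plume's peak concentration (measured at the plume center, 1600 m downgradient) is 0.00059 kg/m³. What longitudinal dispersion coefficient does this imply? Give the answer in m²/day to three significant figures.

1.79 m²/day

At the plume center C_max = M/(n_e·A·√(4πDt)), so D = M²/(4πt·(n_e·A·C_max)²).
n_e·A·C_max = 0.23 × 30 × 0.00059 = 0.004071 kg/m.
D = 0.82²/(4π × 1800 × 0.004071²) = 1.79 m²/day.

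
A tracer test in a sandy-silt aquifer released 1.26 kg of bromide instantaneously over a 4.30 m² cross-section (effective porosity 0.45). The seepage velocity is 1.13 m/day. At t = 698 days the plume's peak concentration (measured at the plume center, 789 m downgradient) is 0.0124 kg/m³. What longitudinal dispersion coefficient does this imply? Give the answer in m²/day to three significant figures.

0.314 m²/day

At the plume center C_max = M/(n_e·A·√(4πDt)), so D = M²/(4πt·(n_e·A·C_max)²).
n_e·A·C_max = 0.45 × 4.30 × 0.0124 = 0.02399 kg/m.
D = 1.26²/(4π × 698 × 0.02399²) = 0.314 m²/day.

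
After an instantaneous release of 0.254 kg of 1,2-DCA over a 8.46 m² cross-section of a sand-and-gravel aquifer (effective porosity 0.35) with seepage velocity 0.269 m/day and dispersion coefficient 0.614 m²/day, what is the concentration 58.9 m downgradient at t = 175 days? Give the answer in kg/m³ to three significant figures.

0.00169 kg/m³

For an instantaneous plane source, C(x,t) = M/(n_e·A·√(4πDt)) · exp(−(x−vt)²/(4Dt)), with n_e·A the pore (flow) area.
Plume center vt = 0.269 × 175 = 47.075 m, so the well at 58.9 m is 11.825 m downgradient of the peak.
√(4πDt) = 36.75 m, giving peak height M/(n_e·A·√(4πDt)) = 0.254/(0.35 × 8.46 × 36.75) = 0.002334 kg/m³.
(x−vt)²/(4Dt) = (11.825)²/(4 × 0.614 × 175) = 0.3253; exp(−0.3253) = 0.7223.
C = 0.002334 × 0.7223 = 0.00169 kg/m³.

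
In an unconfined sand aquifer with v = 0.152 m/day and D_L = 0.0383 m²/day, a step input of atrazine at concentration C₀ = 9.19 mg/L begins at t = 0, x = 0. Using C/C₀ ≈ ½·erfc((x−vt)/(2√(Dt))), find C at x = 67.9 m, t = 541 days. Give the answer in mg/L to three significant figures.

For a continuous step input, C/C₀ ≈ ½·erfc((x−vt)/(2√(Dt))).
vt = 0.152 × 541 = 82.232 m and 2√(Dt) = 2√(0.0383 × 541) = 9.104 m.
Argument (x−vt)/(2√(Dt)) = (67.9 − 82.232)/9.104 = -1.574; ½·erfc(-1.574) = 0.9870.
C = 9.19 × 0.9870 = 9.07 mg/L.

9.07 mg/L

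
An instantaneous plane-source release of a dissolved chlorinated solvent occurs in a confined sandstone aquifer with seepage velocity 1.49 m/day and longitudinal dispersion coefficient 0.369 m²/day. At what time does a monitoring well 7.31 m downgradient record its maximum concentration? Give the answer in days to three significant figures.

For the 1D instantaneous-source solution, setting ∂C/∂t = 0 at fixed x gives v²t² + 2Dt − x² = 0, so t = (√(D² + v²x²) − D)/v².
√(D² + v²x²) = √(0.369² + 1.49² × 7.31²) = 10.90; v² = 2.2201.
t = (10.90 − 0.369)/2.2201 = 4.74 days (vs. the pure-advection estimate x/v = 4.91 d).

4.74 days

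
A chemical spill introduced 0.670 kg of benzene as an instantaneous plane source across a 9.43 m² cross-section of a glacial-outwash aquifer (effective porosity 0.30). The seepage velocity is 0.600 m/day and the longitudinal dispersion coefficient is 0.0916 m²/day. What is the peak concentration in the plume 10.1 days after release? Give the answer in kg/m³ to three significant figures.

0.0695 kg/m³

The peak of an instantaneous 1D plume sits at x = vt; there the Gaussian factor is 1 and C_max = M/(n_e·A·√(4πDt)), where n_e·A is the pore area the mass is dissolved in.
√(4πDt) = √(4π × 0.0916 × 10.1) = 3.410 m, so C_max = 0.670/(0.30 × 9.43 × 3.410) = 0.0695 kg/m³.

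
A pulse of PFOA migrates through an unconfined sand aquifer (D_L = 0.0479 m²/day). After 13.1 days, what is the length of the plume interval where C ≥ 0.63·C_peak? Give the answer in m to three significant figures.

The plume is Gaussian with σ = √(2Dt) = √(2 × 0.0479 × 13.1) = 1.120 m.
C/C_peak = exp(−Δx²/(2σ²)) = 0.63 ⇒ Δx = σ·√(−2 ln 0.63) = 1.120 × 0.9613 = 1.077 m.
Width = 2Δx = 2.15 m.

2.15 m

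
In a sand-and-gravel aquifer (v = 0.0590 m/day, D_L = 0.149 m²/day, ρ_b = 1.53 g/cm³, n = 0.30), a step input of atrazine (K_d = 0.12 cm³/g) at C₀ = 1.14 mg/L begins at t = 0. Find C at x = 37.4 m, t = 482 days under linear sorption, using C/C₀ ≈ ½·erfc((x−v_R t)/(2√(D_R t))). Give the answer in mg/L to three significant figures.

0.0207 mg/L

Retardation factor R = 1 + ρ_b·K_d/n = 1 + 1.53 × 0.12/0.30 = 1.612.
Sorption retards both mechanisms: v_R = v/R = 0.03660 m/day, D_R = D/R = 0.09243 m²/day.
v_R·t = 0.03660 × 482 = 17.6412 m; 2√(D_R t) = 13.35 m; argument = (37.4 − 17.6412)/13.35 = 1.480.
C = C₀ × ½·erfc(1.480) = 1.14 × 0.01817 = 0.0207 mg/L.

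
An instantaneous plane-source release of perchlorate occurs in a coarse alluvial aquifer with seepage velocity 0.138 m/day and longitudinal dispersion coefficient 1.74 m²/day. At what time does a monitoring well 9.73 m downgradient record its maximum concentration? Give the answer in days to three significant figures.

For the 1D instantaneous-source solution, setting ∂C/∂t = 0 at fixed x gives v²t² + 2Dt − x² = 0, so t = (√(D² + v²x²) − D)/v².
√(D² + v²x²) = √(1.74² + 0.138² × 9.73²) = 2.198; v² = 0.019044.
t = (2.198 − 1.74)/0.019044 = 24.0 days (vs. the pure-advection estimate x/v = 70.5 d).

24.0 days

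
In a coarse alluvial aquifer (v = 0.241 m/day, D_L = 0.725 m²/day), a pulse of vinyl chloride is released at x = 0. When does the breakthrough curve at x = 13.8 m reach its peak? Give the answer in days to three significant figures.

46.1 days

For the 1D instantaneous-source solution, setting ∂C/∂t = 0 at fixed x gives v²t² + 2Dt − x² = 0, so t = (√(D² + v²x²) − D)/v².
√(D² + v²x²) = √(0.725² + 0.241² × 13.8²) = 3.404; v² = 0.058081.
t = (3.404 − 0.725)/0.058081 = 46.1 days (vs. the pure-advection estimate x/v = 57.3 d).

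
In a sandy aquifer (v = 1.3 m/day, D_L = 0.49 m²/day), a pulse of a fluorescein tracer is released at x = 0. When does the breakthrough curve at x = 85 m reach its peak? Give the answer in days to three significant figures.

65.1 days

For the 1D instantaneous-source solution, setting ∂C/∂t = 0 at fixed x gives v²t² + 2Dt − x² = 0, so t = (√(D² + v²x²) − D)/v².
√(D² + v²x²) = √(0.49² + 1.3² × 85²) = 110.5; v² = 1.69.
t = (110.5 − 0.49)/1.69 = 65.1 days (vs. the pure-advection estimate x/v = 65.4 d).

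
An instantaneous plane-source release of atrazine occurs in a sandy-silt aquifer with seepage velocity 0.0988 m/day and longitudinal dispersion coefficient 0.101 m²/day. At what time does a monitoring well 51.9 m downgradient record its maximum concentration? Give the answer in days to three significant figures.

515 days

For the 1D instantaneous-source solution, setting ∂C/∂t = 0 at fixed x gives v²t² + 2Dt − x² = 0, so t = (√(D² + v²x²) − D)/v².
√(D² + v²x²) = √(0.101² + 0.0988² × 51.9²) = 5.129; v² = 0.00976144.
t = (5.129 − 0.101)/0.00976144 = 515 days (vs. the pure-advection estimate x/v = 525 d).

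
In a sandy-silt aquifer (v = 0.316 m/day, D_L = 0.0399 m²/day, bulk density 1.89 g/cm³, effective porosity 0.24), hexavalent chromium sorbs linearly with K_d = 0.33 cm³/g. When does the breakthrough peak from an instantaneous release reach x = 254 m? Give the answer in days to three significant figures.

Retardation factor R = 1 + ρ_b·K_d/n = 1 + 1.89 × 0.33/0.24 = 3.599.
Sorption retards both mechanisms: v_R = v/R = 0.08780 m/day, D_R = D/R = 0.01109 m²/day.
Peak time from v_R²t² + 2D_R t − x² = 0: t = (√(D_R² + v_R²x²) − D_R)/v_R².
√(D_R² + v_R²x²) = √(0.01109² + 0.08780² × 254²) = 22.30; v_R² = 0.007709.
t = (22.30 − 0.01109)/0.007709 = 2890 days.

2890 days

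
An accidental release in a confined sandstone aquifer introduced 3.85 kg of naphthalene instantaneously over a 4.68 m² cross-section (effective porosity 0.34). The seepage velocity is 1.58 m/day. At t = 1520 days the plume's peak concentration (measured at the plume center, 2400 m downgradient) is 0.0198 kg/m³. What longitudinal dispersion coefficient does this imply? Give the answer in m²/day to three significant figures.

At the plume center C_max = M/(n_e·A·√(4πDt)), so D = M²/(4πt·(n_e·A·C_max)²).
n_e·A·C_max = 0.34 × 4.68 × 0.0198 = 0.03151 kg/m.
D = 3.85²/(4π × 1520 × 0.03151²) = 0.782 m²/day.

0.782 m²/day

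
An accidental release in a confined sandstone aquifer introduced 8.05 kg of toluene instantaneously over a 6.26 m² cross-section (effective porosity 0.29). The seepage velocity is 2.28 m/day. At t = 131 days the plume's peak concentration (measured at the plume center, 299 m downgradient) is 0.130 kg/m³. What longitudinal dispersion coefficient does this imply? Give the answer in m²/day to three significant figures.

At the plume center C_max = M/(n_e·A·√(4πDt)), so D = M²/(4πt·(n_e·A·C_max)²).
n_e·A·C_max = 0.29 × 6.26 × 0.130 = 0.2360 kg/m.
D = 8.05²/(4π × 131 × 0.2360²) = 0.707 m²/day.

0.707 m²/day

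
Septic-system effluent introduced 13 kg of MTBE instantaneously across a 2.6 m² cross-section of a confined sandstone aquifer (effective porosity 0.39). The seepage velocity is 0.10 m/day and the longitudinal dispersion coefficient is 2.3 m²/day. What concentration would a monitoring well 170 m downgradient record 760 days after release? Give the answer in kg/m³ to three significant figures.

For an instantaneous plane source, C(x,t) = M/(n_e·A·√(4πDt)) · exp(−(x−vt)²/(4Dt)), with n_e·A the pore (flow) area.
Plume center vt = 0.10 × 760 = 76 m, so the well at 170 m is 94 m downgradient of the peak.
√(4πDt) = 148.2 m, giving peak height M/(n_e·A·√(4πDt)) = 13/(0.39 × 2.6 × 148.2) = 0.08651 kg/m³.
(x−vt)²/(4Dt) = (94)²/(4 × 2.3 × 760) = 1.264; exp(−1.264) = 0.2825.
C = 0.08651 × 0.2825 = 0.0244 kg/m³.

0.0244 kg/m³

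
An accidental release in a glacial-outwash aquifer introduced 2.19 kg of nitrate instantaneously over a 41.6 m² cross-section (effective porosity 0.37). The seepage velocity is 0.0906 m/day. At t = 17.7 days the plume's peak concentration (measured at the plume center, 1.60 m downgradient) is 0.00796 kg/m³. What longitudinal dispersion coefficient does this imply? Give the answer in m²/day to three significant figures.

At the plume center C_max = M/(n_e·A·√(4πDt)), so D = M²/(4πt·(n_e·A·C_max)²).
n_e·A·C_max = 0.37 × 41.6 × 0.00796 = 0.1225 kg/m.
D = 2.19²/(4π × 17.7 × 0.1225²) = 1.44 m²/day.

1.44 m²/day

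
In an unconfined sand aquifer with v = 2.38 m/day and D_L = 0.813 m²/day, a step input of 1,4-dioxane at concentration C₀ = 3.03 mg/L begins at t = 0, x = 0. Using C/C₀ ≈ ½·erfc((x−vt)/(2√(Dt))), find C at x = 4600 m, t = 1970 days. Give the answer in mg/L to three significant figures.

2.85 mg/L

For a continuous step input, C/C₀ ≈ ½·erfc((x−vt)/(2√(Dt))).
vt = 2.38 × 1970 = 4688.6 m and 2√(Dt) = 2√(0.813 × 1970) = 80.04 m.
Argument (x−vt)/(2√(Dt)) = (4600 − 4688.6)/80.04 = -1.107; ½·erfc(-1.107) = 0.9413.
C = 3.03 × 0.9413 = 2.85 mg/L.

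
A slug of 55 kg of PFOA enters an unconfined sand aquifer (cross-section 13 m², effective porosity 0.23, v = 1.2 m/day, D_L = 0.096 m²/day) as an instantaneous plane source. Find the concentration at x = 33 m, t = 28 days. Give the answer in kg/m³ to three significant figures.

3.06 kg/m³

For an instantaneous plane source, C(x,t) = M/(n_e·A·√(4πDt)) · exp(−(x−vt)²/(4Dt)), with n_e·A the pore (flow) area.
Plume center vt = 1.2 × 28 = 33.6 m, so the well at 33 m is 0.6 m upgradient of the peak.
√(4πDt) = 5.812 m, giving peak height M/(n_e·A·√(4πDt)) = 55/(0.23 × 13 × 5.812) = 3.165 kg/m³.
(x−vt)²/(4Dt) = (-0.6)²/(4 × 0.096 × 28) = 0.03348; exp(−0.03348) = 0.9671.
C = 3.165 × 0.9671 = 3.06 kg/m³.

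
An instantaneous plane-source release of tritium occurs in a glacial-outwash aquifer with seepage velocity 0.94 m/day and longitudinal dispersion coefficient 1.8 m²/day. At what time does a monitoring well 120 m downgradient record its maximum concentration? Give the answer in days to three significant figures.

For the 1D instantaneous-source solution, setting ∂C/∂t = 0 at fixed x gives v²t² + 2Dt − x² = 0, so t = (√(D² + v²x²) − D)/v².
√(D² + v²x²) = √(1.8² + 0.94² × 120²) = 112.8; v² = 0.8836.
t = (112.8 − 1.8)/0.8836 = 126 days (vs. the pure-advection estimate x/v = 128 d).

126 days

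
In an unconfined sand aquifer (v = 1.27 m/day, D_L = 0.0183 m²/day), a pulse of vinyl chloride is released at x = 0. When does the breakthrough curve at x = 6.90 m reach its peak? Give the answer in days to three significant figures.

For the 1D instantaneous-source solution, setting ∂C/∂t = 0 at fixed x gives v²t² + 2Dt − x² = 0, so t = (√(D² + v²x²) − D)/v².
√(D² + v²x²) = √(0.0183² + 1.27² × 6.90²) = 8.763; v² = 1.6129.
t = (8.763 − 0.0183)/1.6129 = 5.42 days (vs. the pure-advection estimate x/v = 5.43 d).

5.42 days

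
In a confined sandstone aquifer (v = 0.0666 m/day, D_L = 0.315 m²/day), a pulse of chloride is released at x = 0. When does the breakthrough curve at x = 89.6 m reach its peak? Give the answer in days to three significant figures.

1280 days

For the 1D instantaneous-source solution, setting ∂C/∂t = 0 at fixed x gives v²t² + 2Dt − x² = 0, so t = (√(D² + v²x²) − D)/v².
√(D² + v²x²) = √(0.315² + 0.0666² × 89.6²) = 5.976; v² = 0.00443556.
t = (5.976 − 0.315)/0.00443556 = 1280 days (vs. the pure-advection estimate x/v = 1350 d).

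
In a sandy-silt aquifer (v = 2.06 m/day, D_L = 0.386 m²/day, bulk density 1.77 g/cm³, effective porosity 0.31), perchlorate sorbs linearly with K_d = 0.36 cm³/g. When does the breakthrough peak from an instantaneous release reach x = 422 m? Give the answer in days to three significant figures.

Retardation factor R = 1 + ρ_b·K_d/n = 1 + 1.77 × 0.36/0.31 = 3.055.
Sorption retards both mechanisms: v_R = v/R = 0.6743 m/day, D_R = D/R = 0.1264 m²/day.
Peak time from v_R²t² + 2D_R t − x² = 0: t = (√(D_R² + v_R²x²) − D_R)/v_R².
√(D_R² + v_R²x²) = √(0.1264² + 0.6743² × 422²) = 284.6; v_R² = 0.4547.
t = (284.6 − 0.1264)/0.4547 = 626 days.

626 days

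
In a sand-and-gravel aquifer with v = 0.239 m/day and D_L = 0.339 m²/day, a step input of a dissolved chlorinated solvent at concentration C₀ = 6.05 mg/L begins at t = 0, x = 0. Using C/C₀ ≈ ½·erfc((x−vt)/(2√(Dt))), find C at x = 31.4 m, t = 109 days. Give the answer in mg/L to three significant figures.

1.61 mg/L

For a continuous step input, C/C₀ ≈ ½·erfc((x−vt)/(2√(Dt))).
vt = 0.239 × 109 = 26.051 m and 2√(Dt) = 2√(0.339 × 109) = 12.16 m.
Argument (x−vt)/(2√(Dt)) = (31.4 − 26.051)/12.16 = 0.4399; ½·erfc(0.4399) = 0.2669.
C = 6.05 × 0.2669 = 1.61 mg/L.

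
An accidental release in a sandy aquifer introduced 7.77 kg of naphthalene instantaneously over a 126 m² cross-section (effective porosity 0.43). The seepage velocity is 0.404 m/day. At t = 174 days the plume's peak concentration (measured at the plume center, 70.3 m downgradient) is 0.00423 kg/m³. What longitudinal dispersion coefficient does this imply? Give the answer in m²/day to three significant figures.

0.526 m²/day

At the plume center C_max = M/(n_e·A·√(4πDt)), so D = M²/(4πt·(n_e·A·C_max)²).
n_e·A·C_max = 0.43 × 126 × 0.00423 = 0.2292 kg/m.
D = 7.77²/(4π × 174 × 0.2292²) = 0.526 m²/day.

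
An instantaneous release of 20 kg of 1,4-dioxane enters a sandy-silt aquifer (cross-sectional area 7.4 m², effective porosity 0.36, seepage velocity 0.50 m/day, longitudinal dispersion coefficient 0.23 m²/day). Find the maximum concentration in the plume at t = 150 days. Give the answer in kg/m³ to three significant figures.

0.361 kg/m³

The peak of an instantaneous 1D plume sits at x = vt; there the Gaussian factor is 1 and C_max = M/(n_e·A·√(4πDt)), where n_e·A is the pore area the mass is dissolved in.
√(4πDt) = √(4π × 0.23 × 150) = 20.82 m, so C_max = 20/(0.36 × 7.4 × 20.82) = 0.361 kg/m³.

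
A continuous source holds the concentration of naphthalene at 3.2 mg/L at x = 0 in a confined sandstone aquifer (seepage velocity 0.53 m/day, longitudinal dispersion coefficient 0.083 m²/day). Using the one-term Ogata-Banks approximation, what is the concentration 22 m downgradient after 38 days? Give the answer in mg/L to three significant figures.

For a continuous step input, C/C₀ ≈ ½·erfc((x−vt)/(2√(Dt))).
vt = 0.53 × 38 = 20.14 m and 2√(Dt) = 2√(0.083 × 38) = 3.552 m.
Argument (x−vt)/(2√(Dt)) = (22 − 20.14)/3.552 = 0.5236; ½·erfc(0.5236) = 0.2295.
C = 3.2 × 0.2295 = 0.734 mg/L.

0.734 mg/L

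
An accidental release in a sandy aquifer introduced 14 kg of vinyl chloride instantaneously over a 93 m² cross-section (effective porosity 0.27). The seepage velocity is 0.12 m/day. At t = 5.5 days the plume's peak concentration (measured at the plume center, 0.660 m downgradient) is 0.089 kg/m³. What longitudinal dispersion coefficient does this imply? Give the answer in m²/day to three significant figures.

At the plume center C_max = M/(n_e·A·√(4πDt)), so D = M²/(4πt·(n_e·A·C_max)²).
n_e·A·C_max = 0.27 × 93 × 0.089 = 2.235 kg/m.
D = 14²/(4π × 5.5 × 2.235²) = 0.568 m²/day.

0.568 m²/day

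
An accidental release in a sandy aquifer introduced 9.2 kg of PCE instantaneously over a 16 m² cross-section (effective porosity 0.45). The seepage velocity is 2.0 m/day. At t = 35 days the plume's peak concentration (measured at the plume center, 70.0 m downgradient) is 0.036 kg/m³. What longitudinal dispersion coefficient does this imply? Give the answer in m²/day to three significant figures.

2.86 m²/day

At the plume center C_max = M/(n_e·A·√(4πDt)), so D = M²/(4πt·(n_e·A·C_max)²).
n_e·A·C_max = 0.45 × 16 × 0.036 = 0.2592 kg/m.
D = 9.2²/(4π × 35 × 0.2592²) = 2.86 m²/day.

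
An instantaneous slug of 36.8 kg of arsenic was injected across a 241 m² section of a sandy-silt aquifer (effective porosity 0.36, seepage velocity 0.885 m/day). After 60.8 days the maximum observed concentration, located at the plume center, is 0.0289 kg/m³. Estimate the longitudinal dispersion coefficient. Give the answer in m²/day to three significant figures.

0.282 m²/day

At the plume center C_max = M/(n_e·A·√(4πDt)), so D = M²/(4πt·(n_e·A·C_max)²).
n_e·A·C_max = 0.36 × 241 × 0.0289 = 2.507 kg/m.
D = 36.8²/(4π × 60.8 × 2.507²) = 0.282 m²/day.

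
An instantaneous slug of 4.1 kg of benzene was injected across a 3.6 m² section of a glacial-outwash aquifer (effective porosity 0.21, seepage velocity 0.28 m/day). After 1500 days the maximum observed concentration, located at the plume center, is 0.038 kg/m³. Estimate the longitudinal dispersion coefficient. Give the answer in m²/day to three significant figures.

1.08 m²/day

At the plume center C_max = M/(n_e·A·√(4πDt)), so D = M²/(4πt·(n_e·A·C_max)²).
n_e·A·C_max = 0.21 × 3.6 × 0.038 = 0.02873 kg/m.
D = 4.1²/(4π × 1500 × 0.02873²) = 1.08 m²/day.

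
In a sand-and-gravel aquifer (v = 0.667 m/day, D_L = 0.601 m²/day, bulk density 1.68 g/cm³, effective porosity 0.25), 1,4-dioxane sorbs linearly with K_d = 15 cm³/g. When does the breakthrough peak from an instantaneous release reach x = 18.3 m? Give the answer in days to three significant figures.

2660 days

Retardation factor R = 1 + ρ_b·K_d/n = 1 + 1.68 × 15/0.25 = 101.8.
Sorption retards both mechanisms: v_R = v/R = 0.006552 m/day, D_R = D/R = 0.005904 m²/day.
Peak time from v_R²t² + 2D_R t − x² = 0: t = (√(D_R² + v_R²x²) − D_R)/v_R².
√(D_R² + v_R²x²) = √(0.005904² + 0.006552² × 18.3²) = 0.1200; v_R² = 4.293e-05.
t = (0.1200 − 0.005904)/4.293e-05 = 2660 days.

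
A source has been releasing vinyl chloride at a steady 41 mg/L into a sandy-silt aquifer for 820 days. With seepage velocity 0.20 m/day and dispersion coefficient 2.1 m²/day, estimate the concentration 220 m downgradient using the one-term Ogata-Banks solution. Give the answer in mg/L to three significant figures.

For a continuous step input, C/C₀ ≈ ½·erfc((x−vt)/(2√(Dt))).
vt = 0.20 × 820 = 164 m and 2√(Dt) = 2√(2.1 × 820) = 82.99 m.
Argument (x−vt)/(2√(Dt)) = (220 − 164)/82.99 = 0.6748; ½·erfc(0.6748) = 0.1700.
C = 41 × 0.1700 = 6.97 mg/L.

6.97 mg/L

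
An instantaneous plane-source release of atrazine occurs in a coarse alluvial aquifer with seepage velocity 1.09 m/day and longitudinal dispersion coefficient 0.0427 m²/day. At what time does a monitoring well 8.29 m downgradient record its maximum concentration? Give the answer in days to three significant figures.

For the 1D instantaneous-source solution, setting ∂C/∂t = 0 at fixed x gives v²t² + 2Dt − x² = 0, so t = (√(D² + v²x²) − D)/v².
√(D² + v²x²) = √(0.0427² + 1.09² × 8.29²) = 9.036; v² = 1.1881.
t = (9.036 − 0.0427)/1.1881 = 7.57 days (vs. the pure-advection estimate x/v = 7.61 d).

7.57 days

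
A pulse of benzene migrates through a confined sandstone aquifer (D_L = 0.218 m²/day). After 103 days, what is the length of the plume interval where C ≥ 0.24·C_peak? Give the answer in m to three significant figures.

The plume is Gaussian with σ = √(2Dt) = √(2 × 0.218 × 103) = 6.701 m.
C/C_peak = exp(−Δx²/(2σ²)) = 0.24 ⇒ Δx = σ·√(−2 ln 0.24) = 6.701 × 1.689 = 11.32 m.
Width = 2Δx = 22.6 m.

22.6 m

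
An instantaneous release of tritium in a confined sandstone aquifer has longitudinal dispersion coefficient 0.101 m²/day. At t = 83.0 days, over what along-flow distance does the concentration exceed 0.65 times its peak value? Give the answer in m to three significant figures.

7.60 m

The plume is Gaussian with σ = √(2Dt) = √(2 × 0.101 × 83.0) = 4.095 m.
C/C_peak = exp(−Δx²/(2σ²)) = 0.65 ⇒ Δx = σ·√(−2 ln 0.65) = 4.095 × 0.9282 = 3.801 m.
Width = 2Δx = 7.60 m.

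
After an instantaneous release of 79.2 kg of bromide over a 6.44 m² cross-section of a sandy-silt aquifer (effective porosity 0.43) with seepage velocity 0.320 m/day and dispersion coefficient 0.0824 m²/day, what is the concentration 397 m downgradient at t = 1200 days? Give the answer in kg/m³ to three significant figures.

For an instantaneous plane source, C(x,t) = M/(n_e·A·√(4πDt)) · exp(−(x−vt)²/(4Dt)), with n_e·A the pore (flow) area.
Plume center vt = 0.320 × 1200 = 384 m, so the well at 397 m is 13 m downgradient of the peak.
√(4πDt) = 35.25 m, giving peak height M/(n_e·A·√(4πDt)) = 79.2/(0.43 × 6.44 × 35.25) = 0.8114 kg/m³.
(x−vt)²/(4Dt) = (13)²/(4 × 0.0824 × 1200) = 0.4273; exp(−0.4273) = 0.6523.
C = 0.8114 × 0.6523 = 0.529 kg/m³.

0.529 kg/m³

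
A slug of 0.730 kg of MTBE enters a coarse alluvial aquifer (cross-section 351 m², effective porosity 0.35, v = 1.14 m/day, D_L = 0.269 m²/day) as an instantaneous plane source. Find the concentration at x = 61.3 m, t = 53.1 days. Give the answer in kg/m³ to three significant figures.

For an instantaneous plane source, C(x,t) = M/(n_e·A·√(4πDt)) · exp(−(x−vt)²/(4Dt)), with n_e·A the pore (flow) area.
Plume center vt = 1.14 × 53.1 = 60.534 m, so the well at 61.3 m is 0.766 m downgradient of the peak.
√(4πDt) = 13.40 m, giving peak height M/(n_e·A·√(4πDt)) = 0.730/(0.35 × 351 × 13.40) = 0.0004434 kg/m³.
(x−vt)²/(4Dt) = (0.766)²/(4 × 0.269 × 53.1) = 0.01027; exp(−0.01027) = 0.9898.
C = 0.0004434 × 0.9898 = 0.000439 kg/m³.

0.000439 kg/m³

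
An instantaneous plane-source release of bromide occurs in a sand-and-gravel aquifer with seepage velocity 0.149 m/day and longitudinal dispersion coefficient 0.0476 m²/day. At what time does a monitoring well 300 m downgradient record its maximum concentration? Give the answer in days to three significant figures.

For the 1D instantaneous-source solution, setting ∂C/∂t = 0 at fixed x gives v²t² + 2Dt − x² = 0, so t = (√(D² + v²x²) − D)/v².
√(D² + v²x²) = √(0.0476² + 0.149² × 300²) = 44.70; v² = 0.022201.
t = (44.70 − 0.0476)/0.022201 = 2010 days (vs. the pure-advection estimate x/v = 2010 d).

2010 days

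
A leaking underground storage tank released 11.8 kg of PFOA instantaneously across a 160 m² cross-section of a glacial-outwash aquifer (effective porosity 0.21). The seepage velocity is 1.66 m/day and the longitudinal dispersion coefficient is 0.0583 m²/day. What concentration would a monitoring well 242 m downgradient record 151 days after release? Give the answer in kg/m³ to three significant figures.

For an instantaneous plane source, C(x,t) = M/(n_e·A·√(4πDt)) · exp(−(x−vt)²/(4Dt)), with n_e·A the pore (flow) area.
Plume center vt = 1.66 × 151 = 250.66 m, so the well at 242 m is 8.66 m upgradient of the peak.
√(4πDt) = 10.52 m, giving peak height M/(n_e·A·√(4πDt)) = 11.8/(0.21 × 160 × 10.52) = 0.03338 kg/m³.
(x−vt)²/(4Dt) = (-8.66)²/(4 × 0.0583 × 151) = 2.130; exp(−2.130) = 0.1188.
C = 0.03338 × 0.1188 = 0.00397 kg/m³.

0.00397 kg/m³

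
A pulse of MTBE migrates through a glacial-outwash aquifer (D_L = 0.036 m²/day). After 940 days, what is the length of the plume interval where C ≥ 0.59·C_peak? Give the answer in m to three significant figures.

The plume is Gaussian with σ = √(2Dt) = √(2 × 0.036 × 940) = 8.227 m.
C/C_peak = exp(−Δx²/(2σ²)) = 0.59 ⇒ Δx = σ·√(−2 ln 0.59) = 8.227 × 1.027 = 8.449 m.
Width = 2Δx = 16.9 m.

16.9 m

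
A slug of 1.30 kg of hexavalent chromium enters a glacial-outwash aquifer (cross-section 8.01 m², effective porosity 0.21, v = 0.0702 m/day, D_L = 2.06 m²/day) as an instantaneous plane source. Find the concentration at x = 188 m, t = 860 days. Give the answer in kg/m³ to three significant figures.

For an instantaneous plane source, C(x,t) = M/(n_e·A·√(4πDt)) · exp(−(x−vt)²/(4Dt)), with n_e·A the pore (flow) area.
Plume center vt = 0.0702 × 860 = 60.372 m, so the well at 188 m is 127.628 m downgradient of the peak.
√(4πDt) = 149.2 m, giving peak height M/(n_e·A·√(4πDt)) = 1.30/(0.21 × 8.01 × 149.2) = 0.005180 kg/m³.
(x−vt)²/(4Dt) = (127.628)²/(4 × 2.06 × 860) = 2.299; exp(−2.299) = 0.1004.
C = 0.005180 × 0.1004 = 0.000520 kg/m³.

0.000520 kg/m³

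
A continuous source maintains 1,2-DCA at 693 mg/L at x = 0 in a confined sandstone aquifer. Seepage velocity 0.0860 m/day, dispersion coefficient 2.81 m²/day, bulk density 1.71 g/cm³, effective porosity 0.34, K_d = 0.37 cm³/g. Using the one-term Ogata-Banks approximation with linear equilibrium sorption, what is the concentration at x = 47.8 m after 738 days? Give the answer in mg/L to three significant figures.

174 mg/L

Retardation factor R = 1 + ρ_b·K_d/n = 1 + 1.71 × 0.37/0.34 = 2.861.
Sorption retards both mechanisms: v_R = v/R = 0.03006 m/day, D_R = D/R = 0.9822 m²/day.
v_R·t = 0.03006 × 738 = 22.18428 m; 2√(D_R t) = 53.85 m; argument = (47.8 − 22.18428)/53.85 = 0.4757.
C = C₀ × ½·erfc(0.4757) = 693 × 0.2506 = 174 mg/L.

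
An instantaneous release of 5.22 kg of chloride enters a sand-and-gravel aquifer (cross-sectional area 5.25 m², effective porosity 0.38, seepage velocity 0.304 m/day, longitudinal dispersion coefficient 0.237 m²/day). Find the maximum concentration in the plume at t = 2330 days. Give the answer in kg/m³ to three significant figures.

The peak of an instantaneous 1D plume sits at x = vt; there the Gaussian factor is 1 and C_max = M/(n_e·A·√(4πDt)), where n_e·A is the pore area the mass is dissolved in.
√(4πDt) = √(4π × 0.237 × 2330) = 83.30 m, so C_max = 5.22/(0.38 × 5.25 × 83.30) = 0.0314 kg/m³.

0.0314 kg/m³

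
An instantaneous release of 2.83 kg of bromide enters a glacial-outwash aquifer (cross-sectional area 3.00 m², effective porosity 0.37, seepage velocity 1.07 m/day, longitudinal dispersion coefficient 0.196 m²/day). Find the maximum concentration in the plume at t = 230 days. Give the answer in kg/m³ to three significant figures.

The peak of an instantaneous 1D plume sits at x = vt; there the Gaussian factor is 1 and C_max = M/(n_e·A·√(4πDt)), where n_e·A is the pore area the mass is dissolved in.
√(4πDt) = √(4π × 0.196 × 230) = 23.80 m, so C_max = 2.83/(0.37 × 3.00 × 23.80) = 0.107 kg/m³.

0.107 kg/m³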